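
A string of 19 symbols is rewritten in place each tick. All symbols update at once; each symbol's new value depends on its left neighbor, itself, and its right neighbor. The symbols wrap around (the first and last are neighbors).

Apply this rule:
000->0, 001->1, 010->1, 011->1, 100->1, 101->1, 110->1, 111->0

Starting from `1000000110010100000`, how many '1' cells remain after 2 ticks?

1100001111111110001
0110011000000011011
count of 1: 8

8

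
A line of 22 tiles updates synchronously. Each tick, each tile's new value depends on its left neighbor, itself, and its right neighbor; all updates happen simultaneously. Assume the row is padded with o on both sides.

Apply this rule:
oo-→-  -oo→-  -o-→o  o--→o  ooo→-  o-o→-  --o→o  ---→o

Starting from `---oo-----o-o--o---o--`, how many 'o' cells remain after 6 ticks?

2

ooo--oooooo-oooooooooo
---oo-----------------
ooo--ooooooooooooooooo
---oo-----------------  (repeats tick 2; period 2)
tick 6: ---oo-----------------
count of o: 2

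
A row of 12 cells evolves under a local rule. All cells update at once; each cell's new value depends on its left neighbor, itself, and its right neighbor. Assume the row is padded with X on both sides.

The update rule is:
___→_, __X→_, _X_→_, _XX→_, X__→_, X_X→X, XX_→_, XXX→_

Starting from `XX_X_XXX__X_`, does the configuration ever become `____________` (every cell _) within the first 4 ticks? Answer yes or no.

yes

tick 1: __X_X______X
tick 2: ___X________
tick 3: ____________
all cells are _ at tick 3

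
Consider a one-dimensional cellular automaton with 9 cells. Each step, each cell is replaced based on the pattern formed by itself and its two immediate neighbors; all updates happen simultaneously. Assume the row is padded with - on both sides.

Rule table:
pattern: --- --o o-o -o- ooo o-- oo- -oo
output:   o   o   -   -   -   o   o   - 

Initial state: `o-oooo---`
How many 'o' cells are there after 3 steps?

-----oooo
ooooo---o
----oooo-
count of o: 4

4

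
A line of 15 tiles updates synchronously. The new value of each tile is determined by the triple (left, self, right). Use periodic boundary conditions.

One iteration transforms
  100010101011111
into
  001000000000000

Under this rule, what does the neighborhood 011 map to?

0

At position 10 the neighborhood is 011; the next row has 0 there.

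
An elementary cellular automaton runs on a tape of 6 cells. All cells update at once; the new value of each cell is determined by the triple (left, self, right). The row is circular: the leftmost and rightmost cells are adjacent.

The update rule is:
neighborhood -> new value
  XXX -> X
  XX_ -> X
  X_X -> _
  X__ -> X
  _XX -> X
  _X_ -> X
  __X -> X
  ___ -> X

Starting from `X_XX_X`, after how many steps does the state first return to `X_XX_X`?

X_XX_X

1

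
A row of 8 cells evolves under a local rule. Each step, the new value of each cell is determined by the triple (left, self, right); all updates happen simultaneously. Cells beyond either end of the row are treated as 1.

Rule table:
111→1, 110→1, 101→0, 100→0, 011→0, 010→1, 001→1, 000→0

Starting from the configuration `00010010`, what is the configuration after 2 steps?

step 1: 00110110
step 2: 01010010

01010010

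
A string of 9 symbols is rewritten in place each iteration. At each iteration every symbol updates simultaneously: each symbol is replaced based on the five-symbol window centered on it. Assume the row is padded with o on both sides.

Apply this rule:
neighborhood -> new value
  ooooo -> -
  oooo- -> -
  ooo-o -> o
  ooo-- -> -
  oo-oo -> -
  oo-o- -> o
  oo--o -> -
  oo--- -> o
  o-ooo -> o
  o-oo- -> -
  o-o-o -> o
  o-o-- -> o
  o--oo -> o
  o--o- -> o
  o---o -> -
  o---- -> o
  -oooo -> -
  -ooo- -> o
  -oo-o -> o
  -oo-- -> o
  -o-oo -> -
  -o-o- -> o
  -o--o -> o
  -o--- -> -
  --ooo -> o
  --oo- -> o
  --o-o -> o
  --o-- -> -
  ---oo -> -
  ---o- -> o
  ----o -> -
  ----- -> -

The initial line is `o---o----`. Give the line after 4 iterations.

-o-o--o--
oooooo-oo
-----o-o-
oo--oooo-

oo--oooo-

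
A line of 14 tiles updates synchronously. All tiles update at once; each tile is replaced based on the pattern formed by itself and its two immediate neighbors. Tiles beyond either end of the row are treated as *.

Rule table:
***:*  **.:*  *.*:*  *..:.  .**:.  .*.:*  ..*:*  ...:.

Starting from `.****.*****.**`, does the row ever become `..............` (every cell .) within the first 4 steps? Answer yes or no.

*.****.*****.*
**.****.*****.
***.****.*****
****.****.****
step 4 is ****.****.****, still not uniform .

no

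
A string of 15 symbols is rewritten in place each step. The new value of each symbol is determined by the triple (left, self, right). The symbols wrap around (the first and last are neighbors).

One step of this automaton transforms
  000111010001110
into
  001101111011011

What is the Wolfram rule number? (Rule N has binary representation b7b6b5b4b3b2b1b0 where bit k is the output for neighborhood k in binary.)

126

position 4: 111 → 0  (bit 7 = 0)
position 5: 110 → 1  (bit 6 = 1)
position 6: 101 → 1  (bit 5 = 1)
position 8: 100 → 1  (bit 4 = 1)
position 3: 011 → 1  (bit 3 = 1)
position 7: 010 → 1  (bit 2 = 1)
position 2: 001 → 1  (bit 1 = 1)
position 0: 000 → 0  (bit 0 = 0)
bits b7..b0 = 01111110 = 126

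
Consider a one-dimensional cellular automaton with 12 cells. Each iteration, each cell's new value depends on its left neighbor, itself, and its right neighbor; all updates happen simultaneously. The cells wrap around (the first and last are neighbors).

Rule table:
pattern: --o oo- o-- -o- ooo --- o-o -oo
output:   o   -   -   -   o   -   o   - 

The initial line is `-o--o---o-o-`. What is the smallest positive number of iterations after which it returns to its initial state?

12

o--o---o-o--
--o---o-o--o
-o---o-o--o-
o---o-o--o--
---o-o--o--o
--o-o--o--o-
-o-o--o--o--
o-o--o--o---
-o--o--o---o
o--o--o---o-
--o--o---o-o
-o--o---o-o-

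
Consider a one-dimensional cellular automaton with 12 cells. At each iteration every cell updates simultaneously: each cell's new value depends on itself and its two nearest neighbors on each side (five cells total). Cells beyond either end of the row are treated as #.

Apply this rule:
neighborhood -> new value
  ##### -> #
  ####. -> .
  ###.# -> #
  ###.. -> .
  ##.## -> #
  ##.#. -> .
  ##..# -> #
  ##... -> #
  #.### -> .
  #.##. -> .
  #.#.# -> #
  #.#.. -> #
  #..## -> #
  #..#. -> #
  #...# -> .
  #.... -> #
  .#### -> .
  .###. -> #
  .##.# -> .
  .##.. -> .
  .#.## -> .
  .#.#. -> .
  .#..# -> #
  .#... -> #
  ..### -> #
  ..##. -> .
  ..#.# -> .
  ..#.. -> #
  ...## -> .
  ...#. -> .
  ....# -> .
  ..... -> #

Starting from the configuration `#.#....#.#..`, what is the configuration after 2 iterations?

##.#.##..#.#

iteration 1: #.###....###
iteration 2: ##.#.##..#.#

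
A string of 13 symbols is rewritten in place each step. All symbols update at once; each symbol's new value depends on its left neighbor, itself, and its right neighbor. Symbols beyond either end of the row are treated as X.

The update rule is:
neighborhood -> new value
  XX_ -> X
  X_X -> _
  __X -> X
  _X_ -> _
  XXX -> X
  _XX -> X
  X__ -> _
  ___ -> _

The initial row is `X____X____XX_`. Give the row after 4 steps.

step 1: X___X____XXX_
step 2: X__X____XXXX_
step 3: X_X____XXXXX_
step 4: X_____XXXXXX_

X_____XXXXXX_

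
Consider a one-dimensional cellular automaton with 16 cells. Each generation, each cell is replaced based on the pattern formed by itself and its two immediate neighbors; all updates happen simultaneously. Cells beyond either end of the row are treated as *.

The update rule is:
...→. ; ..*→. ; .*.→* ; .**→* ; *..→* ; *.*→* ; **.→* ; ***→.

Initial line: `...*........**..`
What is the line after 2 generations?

generation 1: *..**.......***.
generation 2: **.***......*.**

**.***......*.**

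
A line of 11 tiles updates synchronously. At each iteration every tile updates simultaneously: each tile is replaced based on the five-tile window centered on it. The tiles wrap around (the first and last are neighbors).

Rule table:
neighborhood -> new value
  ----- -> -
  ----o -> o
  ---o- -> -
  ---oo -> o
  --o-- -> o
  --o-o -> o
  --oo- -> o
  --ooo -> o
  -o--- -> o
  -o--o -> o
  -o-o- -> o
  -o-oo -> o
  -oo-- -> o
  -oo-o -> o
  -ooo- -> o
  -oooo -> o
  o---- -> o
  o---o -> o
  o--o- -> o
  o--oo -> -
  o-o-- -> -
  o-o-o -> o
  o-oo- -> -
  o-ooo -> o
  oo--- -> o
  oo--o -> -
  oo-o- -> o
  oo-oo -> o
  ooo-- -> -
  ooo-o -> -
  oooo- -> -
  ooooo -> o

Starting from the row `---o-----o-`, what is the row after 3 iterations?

--oo-oooo--

iteration 1: oo-ooo-o-oo
iteration 2: --ooo-ooooo
iteration 3: --oo-oooo--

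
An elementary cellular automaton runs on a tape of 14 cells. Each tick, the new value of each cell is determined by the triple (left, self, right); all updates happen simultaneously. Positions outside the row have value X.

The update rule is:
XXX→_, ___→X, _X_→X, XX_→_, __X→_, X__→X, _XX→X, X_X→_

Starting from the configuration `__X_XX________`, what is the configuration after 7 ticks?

X_X_X_XXXXXXX_

X_X_X_XXXXXXX_
__X_X_X_______
X_X_X_XXXXXXX_  (repeats tick 1; period 2)
tick 7: X_X_X_XXXXXXX_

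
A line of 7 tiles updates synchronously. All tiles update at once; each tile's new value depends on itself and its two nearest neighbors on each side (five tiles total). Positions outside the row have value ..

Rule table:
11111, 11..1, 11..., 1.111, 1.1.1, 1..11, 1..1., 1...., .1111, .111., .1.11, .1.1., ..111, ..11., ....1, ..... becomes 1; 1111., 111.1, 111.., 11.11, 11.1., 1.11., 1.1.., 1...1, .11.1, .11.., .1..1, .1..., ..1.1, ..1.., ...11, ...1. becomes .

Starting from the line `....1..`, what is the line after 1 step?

111...1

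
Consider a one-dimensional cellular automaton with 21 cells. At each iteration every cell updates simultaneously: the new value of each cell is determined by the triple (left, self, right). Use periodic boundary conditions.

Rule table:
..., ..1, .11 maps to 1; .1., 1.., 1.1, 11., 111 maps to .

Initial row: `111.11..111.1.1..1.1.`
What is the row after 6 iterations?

.111..11..11..111111.

iteration 1: 1...1..11.......1....
iteration 2: ..11..11..111111..111
iteration 3: .11..11..11......11..
iteration 4: 11..11..11..111111..1
iteration 5: ...11..11..11......11
iteration 6: .111..11..11..111111.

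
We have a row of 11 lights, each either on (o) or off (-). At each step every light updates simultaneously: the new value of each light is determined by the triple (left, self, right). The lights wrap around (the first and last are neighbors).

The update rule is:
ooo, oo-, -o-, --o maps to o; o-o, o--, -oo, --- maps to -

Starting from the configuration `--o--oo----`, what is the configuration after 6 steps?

o-o-o-o--o-

-oo-o-o----
o-o-o-o----
o-o-o-o---o
o-o-o-o--o-
o-o-o-o-oo-
o-o-o-o--o-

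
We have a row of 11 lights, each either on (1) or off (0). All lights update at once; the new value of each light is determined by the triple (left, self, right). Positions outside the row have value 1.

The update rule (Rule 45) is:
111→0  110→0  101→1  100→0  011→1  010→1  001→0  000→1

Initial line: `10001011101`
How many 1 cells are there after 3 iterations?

iteration 1: 00101110011
iteration 2: 00111000010
iteration 3: 00100011011
count of 1: 5

5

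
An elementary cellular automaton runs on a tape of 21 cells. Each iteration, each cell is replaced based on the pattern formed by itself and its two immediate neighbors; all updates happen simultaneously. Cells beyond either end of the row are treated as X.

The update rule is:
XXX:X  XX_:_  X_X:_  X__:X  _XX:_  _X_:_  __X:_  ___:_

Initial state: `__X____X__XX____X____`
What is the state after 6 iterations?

__X__X__X____X___X___

iteration 1: X__X____X___X____X___
iteration 2: _X__X____X___X____X__
iteration 3: __X__X____X___X____X_
iteration 4: X__X__X____X___X_____
iteration 5: _X__X__X____X___X____
iteration 6: __X__X__X____X___X___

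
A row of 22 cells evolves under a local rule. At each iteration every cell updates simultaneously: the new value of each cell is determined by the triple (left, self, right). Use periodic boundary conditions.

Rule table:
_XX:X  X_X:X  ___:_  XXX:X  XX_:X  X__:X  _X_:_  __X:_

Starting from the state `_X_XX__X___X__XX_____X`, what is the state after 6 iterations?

_XXXXXXXXXX_XXXXXXXXXX

iteration 1: X_XXXX__X___X_XXX_____
iteration 2: _XXXXXX__X___XXXXX____
iteration 3: _XXXXXXX__X__XXXXXX___
iteration 4: _XXXXXXXX__X_XXXXXXX__
iteration 5: _XXXXXXXXX__XXXXXXXXX_
iteration 6: _XXXXXXXXXX_XXXXXXXXXX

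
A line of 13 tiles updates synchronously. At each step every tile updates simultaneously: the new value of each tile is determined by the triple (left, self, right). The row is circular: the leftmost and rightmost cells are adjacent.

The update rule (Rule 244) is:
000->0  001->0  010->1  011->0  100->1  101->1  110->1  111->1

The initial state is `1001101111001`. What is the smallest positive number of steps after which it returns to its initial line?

1100110111100
0110011011110
0011001101111
1001100110111
1100110011011
1110011001101
1111001100110
0111100110011
1011110011001
1101111001100
0110111100110
0011011110011
1001101111001

13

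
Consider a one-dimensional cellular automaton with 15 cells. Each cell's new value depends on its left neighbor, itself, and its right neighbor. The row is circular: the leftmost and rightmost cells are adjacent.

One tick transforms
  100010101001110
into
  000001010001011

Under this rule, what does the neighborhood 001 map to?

At position 3 the neighborhood is 001; the next row has 0 there.

0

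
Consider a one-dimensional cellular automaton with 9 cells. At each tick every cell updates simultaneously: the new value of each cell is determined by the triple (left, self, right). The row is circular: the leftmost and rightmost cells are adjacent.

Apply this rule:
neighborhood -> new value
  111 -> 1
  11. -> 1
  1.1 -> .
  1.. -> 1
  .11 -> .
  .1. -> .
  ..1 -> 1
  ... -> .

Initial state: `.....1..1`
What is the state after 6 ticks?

tick 1: 1...1.11.
tick 2: .1.1...1.
tick 3: 1...1.1.1
tick 4: 11.1.....
tick 5: .1..1...1
tick 6: ..11.1.1.

..11.1.1.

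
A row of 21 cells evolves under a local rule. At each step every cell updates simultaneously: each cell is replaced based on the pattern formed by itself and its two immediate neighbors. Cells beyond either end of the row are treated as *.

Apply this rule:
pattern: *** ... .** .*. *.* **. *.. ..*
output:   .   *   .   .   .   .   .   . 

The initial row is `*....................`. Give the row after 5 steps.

..******************.
.....................
.*******************.
.....................  (repeats step 2; period 2)
step 5: .*******************.

.*******************.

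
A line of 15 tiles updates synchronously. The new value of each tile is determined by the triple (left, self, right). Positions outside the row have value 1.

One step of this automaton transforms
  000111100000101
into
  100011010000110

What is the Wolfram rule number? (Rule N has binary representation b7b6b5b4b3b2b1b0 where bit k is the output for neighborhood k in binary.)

180

position 4: 111 → 1  (bit 7 = 1)
position 6: 110 → 0  (bit 6 = 0)
position 13: 101 → 1  (bit 5 = 1)
position 0: 100 → 1  (bit 4 = 1)
position 3: 011 → 0  (bit 3 = 0)
position 12: 010 → 1  (bit 2 = 1)
position 2: 001 → 0  (bit 1 = 0)
position 1: 000 → 0  (bit 0 = 0)
bits b7..b0 = 10110100 = 180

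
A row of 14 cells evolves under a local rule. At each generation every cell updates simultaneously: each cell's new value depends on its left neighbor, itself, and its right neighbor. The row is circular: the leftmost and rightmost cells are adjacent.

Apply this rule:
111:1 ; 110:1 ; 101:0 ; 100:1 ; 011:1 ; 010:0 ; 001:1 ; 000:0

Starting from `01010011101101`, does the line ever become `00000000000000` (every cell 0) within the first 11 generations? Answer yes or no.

no

generation 1: 00001111101100
generation 2: 00011111101110
generation 3: 00111111101111
generation 4: 11111111101111
generation 5: 11111111101111  (fixed point — unchanged through generation 11)
generation 11 is 11111111101111, still not uniform 0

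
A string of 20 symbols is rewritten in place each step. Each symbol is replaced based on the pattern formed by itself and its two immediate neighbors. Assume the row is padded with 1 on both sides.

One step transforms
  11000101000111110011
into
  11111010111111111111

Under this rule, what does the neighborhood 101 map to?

1

At position 6 the neighborhood is 101; the next row has 1 there.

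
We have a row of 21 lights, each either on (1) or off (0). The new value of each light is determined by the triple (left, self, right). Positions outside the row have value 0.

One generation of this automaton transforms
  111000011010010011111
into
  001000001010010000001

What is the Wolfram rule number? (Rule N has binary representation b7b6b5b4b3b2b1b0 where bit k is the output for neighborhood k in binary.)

position 1: 111 → 0  (bit 7 = 0)
position 2: 110 → 1  (bit 6 = 1)
position 9: 101 → 0  (bit 5 = 0)
position 3: 100 → 0  (bit 4 = 0)
position 0: 011 → 0  (bit 3 = 0)
position 10: 010 → 1  (bit 2 = 1)
position 6: 001 → 0  (bit 1 = 0)
position 4: 000 → 0  (bit 0 = 0)
bits b7..b0 = 01000100 = 68

68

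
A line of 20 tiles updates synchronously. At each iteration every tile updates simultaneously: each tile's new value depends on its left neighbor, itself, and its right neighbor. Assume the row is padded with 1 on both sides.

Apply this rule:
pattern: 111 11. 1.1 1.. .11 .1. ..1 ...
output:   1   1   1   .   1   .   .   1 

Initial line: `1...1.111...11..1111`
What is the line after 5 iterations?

1.1..1111.1.11..1111
11...11111.111..1111
11.1.111111111..1111
111.1111111111..1111
11111111111111..1111

11111111111111..1111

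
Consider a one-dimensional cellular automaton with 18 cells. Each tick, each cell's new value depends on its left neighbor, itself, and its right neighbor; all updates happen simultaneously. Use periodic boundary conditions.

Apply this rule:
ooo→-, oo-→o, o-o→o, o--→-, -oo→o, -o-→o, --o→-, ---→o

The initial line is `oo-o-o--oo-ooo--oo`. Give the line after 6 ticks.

-o-o-o--o--ooo--o-

-ooooo--oooo-o--o-
-o---o--o--ooo--o-
-o-o-o--o--o-o--o-
-ooooo--o--ooo--o-
-o---o--o--o-o--o-
-o-o-o--o--ooo--o-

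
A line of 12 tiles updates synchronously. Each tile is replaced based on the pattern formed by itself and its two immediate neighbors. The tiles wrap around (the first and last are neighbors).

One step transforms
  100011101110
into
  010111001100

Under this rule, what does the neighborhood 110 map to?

0

At position 6 the neighborhood is 110; the next row has 0 there.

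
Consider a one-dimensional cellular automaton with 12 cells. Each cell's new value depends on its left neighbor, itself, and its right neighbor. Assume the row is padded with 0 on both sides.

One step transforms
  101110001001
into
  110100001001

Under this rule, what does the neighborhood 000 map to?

At position 6 the neighborhood is 000; the next row has 0 there.

0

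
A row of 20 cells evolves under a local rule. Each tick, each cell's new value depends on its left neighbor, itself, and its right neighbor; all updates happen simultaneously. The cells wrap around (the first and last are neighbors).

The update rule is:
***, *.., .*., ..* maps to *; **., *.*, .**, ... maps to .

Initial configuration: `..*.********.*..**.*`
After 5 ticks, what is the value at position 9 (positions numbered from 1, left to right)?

***..******..***...*
**.**.****.**.*.*.*.
.......**.....*.*.*.
......*..*...**.*.**
*....******.*...*...
position 9 holds *

*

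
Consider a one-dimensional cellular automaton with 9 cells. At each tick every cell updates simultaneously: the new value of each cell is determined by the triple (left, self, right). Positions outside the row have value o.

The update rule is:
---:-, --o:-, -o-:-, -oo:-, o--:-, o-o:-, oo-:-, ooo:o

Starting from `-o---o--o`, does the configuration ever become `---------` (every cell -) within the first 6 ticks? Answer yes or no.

yes

---------
all cells are - at tick 1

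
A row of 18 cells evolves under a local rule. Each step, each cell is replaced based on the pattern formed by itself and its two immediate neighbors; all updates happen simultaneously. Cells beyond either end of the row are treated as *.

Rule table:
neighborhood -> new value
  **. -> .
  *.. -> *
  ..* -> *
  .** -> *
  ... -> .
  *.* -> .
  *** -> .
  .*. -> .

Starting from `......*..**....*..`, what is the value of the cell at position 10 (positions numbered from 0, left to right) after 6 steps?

*

*....*.***.*..*.**
.*..*..*....**..*.
..**.**.*..**.**..
***..*...***..*.**
...**.*.**..**..*.
*.**....*.***.**..
position 10 holds *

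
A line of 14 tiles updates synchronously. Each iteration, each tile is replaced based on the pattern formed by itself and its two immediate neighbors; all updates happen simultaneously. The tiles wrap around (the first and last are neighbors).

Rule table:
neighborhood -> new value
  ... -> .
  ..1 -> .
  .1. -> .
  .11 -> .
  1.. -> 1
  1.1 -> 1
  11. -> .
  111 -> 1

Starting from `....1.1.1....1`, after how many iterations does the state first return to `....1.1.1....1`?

14

iteration 1: 1....1.1.1....
iteration 2: .1....1.1.1...
iteration 3: ..1....1.1.1..
iteration 4: ...1....1.1.1.
iteration 5: ....1....1.1.1
iteration 6: 1....1....1.1.
iteration 7: .1....1....1.1
iteration 8: 1.1....1....1.
iteration 9: .1.1....1....1
iteration 10: 1.1.1....1....
iteration 11: .1.1.1....1...
iteration 12: ..1.1.1....1..
iteration 13: ...1.1.1....1.
iteration 14: ....1.1.1....1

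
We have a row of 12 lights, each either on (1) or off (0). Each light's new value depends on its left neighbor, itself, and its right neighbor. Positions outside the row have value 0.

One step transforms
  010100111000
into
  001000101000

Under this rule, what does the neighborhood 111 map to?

At position 7 the neighborhood is 111; the next row has 0 there.

0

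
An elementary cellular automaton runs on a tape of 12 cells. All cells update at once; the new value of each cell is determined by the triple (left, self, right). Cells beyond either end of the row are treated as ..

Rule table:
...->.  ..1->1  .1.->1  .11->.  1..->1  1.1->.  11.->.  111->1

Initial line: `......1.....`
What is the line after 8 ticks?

tick 1: .....111....
tick 2: ....1.1.1...
tick 3: ...11.1.11..
tick 4: ..1...1...1.
tick 5: .111.111.111
tick 6: 1.1...1...1.
tick 7: 1.11.111.111
tick 8: 1.....1...1.

1.....1...1.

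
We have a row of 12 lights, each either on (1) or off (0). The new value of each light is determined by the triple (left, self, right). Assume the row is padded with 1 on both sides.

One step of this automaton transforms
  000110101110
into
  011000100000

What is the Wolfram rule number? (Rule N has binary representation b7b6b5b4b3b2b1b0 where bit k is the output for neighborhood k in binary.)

7

position 9: 111 → 0  (bit 7 = 0)
position 4: 110 → 0  (bit 6 = 0)
position 5: 101 → 0  (bit 5 = 0)
position 0: 100 → 0  (bit 4 = 0)
position 3: 011 → 0  (bit 3 = 0)
position 6: 010 → 1  (bit 2 = 1)
position 2: 001 → 1  (bit 1 = 1)
position 1: 000 → 1  (bit 0 = 1)
bits b7..b0 = 00000111 = 7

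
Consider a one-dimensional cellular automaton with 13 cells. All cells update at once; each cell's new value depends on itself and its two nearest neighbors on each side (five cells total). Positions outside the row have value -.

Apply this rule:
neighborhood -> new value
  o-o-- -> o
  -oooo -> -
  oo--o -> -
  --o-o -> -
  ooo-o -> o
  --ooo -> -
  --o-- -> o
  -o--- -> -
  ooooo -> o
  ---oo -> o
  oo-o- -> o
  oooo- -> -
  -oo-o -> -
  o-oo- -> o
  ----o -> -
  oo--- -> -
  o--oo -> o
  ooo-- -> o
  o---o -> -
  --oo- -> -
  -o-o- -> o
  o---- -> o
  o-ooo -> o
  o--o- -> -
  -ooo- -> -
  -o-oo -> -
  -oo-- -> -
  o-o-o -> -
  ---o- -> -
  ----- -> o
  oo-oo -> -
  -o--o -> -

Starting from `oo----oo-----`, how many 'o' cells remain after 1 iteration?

---o-o---oooo
count of o: 6

6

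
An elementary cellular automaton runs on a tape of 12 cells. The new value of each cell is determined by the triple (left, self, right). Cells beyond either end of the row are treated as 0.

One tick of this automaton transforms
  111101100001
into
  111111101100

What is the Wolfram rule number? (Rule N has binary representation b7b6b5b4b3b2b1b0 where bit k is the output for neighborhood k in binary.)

233

position 1: 111 → 1  (bit 7 = 1)
position 3: 110 → 1  (bit 6 = 1)
position 4: 101 → 1  (bit 5 = 1)
position 7: 100 → 0  (bit 4 = 0)
position 0: 011 → 1  (bit 3 = 1)
position 11: 010 → 0  (bit 2 = 0)
position 10: 001 → 0  (bit 1 = 0)
position 8: 000 → 1  (bit 0 = 1)
bits b7..b0 = 11101001 = 233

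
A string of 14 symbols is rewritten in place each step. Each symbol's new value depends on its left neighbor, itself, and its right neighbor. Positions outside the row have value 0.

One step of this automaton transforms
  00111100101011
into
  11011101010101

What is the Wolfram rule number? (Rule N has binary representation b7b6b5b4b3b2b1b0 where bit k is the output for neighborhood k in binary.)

227

position 3: 111 → 1  (bit 7 = 1)
position 5: 110 → 1  (bit 6 = 1)
position 9: 101 → 1  (bit 5 = 1)
position 6: 100 → 0  (bit 4 = 0)
position 2: 011 → 0  (bit 3 = 0)
position 8: 010 → 0  (bit 2 = 0)
position 1: 001 → 1  (bit 1 = 1)
position 0: 000 → 1  (bit 0 = 1)
bits b7..b0 = 11100011 = 227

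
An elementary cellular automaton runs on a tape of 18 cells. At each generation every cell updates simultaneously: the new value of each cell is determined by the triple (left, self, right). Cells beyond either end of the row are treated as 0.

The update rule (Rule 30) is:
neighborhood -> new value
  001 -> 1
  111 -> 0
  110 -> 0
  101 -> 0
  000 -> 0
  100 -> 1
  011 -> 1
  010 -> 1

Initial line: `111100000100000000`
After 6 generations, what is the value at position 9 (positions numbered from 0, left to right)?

1

100010001110000000
110111011001000000
100100010111100000
111110110100010000
100000100110111000
110001111100100100
position 9 holds 1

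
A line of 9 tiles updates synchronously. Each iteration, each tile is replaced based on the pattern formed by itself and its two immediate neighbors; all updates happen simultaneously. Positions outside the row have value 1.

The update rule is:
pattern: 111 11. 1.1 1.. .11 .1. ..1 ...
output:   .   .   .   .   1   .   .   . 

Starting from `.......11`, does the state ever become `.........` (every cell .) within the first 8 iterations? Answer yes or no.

.......1.
.........
all cells are . at iteration 2

yes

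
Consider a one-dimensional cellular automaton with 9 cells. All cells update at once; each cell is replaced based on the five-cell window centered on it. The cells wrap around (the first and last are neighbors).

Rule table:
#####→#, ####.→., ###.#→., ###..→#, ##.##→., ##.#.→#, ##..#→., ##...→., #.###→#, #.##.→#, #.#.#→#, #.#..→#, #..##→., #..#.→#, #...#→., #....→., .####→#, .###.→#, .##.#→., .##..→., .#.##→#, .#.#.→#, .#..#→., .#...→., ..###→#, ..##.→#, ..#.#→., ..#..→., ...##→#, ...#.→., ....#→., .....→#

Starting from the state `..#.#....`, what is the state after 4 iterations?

##...###.

...##..##
..##...#.
.##......
##...###.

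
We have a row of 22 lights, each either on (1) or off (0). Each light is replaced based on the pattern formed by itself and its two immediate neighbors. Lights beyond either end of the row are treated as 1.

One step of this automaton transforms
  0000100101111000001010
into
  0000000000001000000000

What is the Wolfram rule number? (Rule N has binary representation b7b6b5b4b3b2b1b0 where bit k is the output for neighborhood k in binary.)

64

position 10: 111 → 0  (bit 7 = 0)
position 12: 110 → 1  (bit 6 = 1)
position 8: 101 → 0  (bit 5 = 0)
position 0: 100 → 0  (bit 4 = 0)
position 9: 011 → 0  (bit 3 = 0)
position 4: 010 → 0  (bit 2 = 0)
position 3: 001 → 0  (bit 1 = 0)
position 1: 000 → 0  (bit 0 = 0)
bits b7..b0 = 01000000 = 64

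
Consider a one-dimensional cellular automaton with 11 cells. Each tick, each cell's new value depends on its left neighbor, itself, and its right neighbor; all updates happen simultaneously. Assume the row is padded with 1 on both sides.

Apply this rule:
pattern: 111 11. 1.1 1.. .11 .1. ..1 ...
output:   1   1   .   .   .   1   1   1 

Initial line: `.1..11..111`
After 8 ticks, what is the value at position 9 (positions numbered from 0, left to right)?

tick 1: .1.1.1.1.11
tick 2: .1.1.1.1..1
tick 3: .1.1.1.1.1.
tick 4: .1.1.1.1.1.  (fixed point — unchanged through tick 8)
position 9 holds 1

1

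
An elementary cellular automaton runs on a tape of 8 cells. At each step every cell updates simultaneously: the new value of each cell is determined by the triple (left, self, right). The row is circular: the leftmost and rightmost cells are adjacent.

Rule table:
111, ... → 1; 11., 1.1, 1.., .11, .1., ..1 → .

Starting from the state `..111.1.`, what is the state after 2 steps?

1..1....
.....11.

.....11.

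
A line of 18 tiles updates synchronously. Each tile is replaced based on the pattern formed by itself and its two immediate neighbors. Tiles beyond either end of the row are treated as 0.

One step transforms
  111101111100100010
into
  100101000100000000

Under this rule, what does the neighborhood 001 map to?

At position 11 the neighborhood is 001; the next row has 0 there.

0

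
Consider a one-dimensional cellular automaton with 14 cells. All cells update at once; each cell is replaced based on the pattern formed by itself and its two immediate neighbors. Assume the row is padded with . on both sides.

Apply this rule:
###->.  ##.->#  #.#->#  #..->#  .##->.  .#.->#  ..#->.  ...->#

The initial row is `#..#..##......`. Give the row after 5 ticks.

##..######...#

##.##..#######
.##.##.......#
..##.#######.#
#..##......###
##..######...#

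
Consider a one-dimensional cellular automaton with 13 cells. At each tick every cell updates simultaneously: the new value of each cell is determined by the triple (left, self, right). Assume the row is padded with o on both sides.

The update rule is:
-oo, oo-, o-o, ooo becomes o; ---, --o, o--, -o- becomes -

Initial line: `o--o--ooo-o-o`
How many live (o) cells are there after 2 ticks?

8

tick 1: o-----oooo-oo
tick 2: o-----ooooooo
count of o: 8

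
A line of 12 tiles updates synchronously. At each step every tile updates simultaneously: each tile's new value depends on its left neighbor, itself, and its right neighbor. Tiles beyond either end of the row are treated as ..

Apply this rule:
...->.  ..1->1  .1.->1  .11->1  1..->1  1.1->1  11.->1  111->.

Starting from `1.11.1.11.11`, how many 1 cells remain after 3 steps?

4

step 1: 111111111111
step 2: 1..........1
step 3: 11........11
count of 1: 4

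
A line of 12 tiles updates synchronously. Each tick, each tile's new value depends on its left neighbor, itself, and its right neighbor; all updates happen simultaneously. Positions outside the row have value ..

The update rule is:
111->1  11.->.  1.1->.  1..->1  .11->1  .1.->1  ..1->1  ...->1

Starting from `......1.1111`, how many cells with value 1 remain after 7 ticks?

1111111.111.
111111..11.1
11111.111..1
1111..11.111
111.111..11.
11..11.111.1
1.111..11..1
count of 1: 7

7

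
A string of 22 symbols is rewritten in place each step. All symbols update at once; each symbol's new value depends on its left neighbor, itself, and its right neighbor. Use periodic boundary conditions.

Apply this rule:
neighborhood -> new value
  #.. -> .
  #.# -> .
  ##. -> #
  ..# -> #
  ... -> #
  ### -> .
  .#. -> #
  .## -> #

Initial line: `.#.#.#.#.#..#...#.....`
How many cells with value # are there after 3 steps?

##.#.#.#.#.##.###.####
.#.#.#.#.#.##.#.#.#...
##.#.#.#.#.##.#.#.#.##
count of #: 13

13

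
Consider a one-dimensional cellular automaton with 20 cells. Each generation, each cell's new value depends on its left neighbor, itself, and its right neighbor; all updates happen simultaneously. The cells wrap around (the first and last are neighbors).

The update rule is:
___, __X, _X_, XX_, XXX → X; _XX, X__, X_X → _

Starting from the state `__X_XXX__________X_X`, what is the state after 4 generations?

generation 1: _XX__XX_XXXXXXXXXX_X
generation 2: __X_X_X__XXXXXXXXX_X
generation 3: _XX_X_X_X_XXXXXXXX_X
generation 4: __X_X_X_X__XXXXXXX_X

__X_X_X_X__XXXXXXX_X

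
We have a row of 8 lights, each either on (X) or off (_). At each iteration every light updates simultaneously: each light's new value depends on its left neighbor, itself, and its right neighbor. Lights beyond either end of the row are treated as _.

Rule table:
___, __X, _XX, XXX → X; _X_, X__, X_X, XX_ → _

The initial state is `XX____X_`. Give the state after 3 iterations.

XXXX__X_

iteration 1: X__XXX__
iteration 2: __XXX__X
iteration 3: XXXX__X_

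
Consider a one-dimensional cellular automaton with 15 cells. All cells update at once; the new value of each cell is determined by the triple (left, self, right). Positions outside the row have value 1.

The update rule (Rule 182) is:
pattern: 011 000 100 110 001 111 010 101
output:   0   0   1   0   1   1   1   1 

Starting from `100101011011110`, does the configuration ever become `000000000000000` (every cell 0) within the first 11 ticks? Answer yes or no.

tick 1: 011111100101101
tick 2: 101111011110010
tick 3: 010110101101111
tick 4: 111001110010111
tick 5: 110110101111011
tick 6: 101001110110101
tick 7: 011110101001110
tick 8: 101101111110101
tick 9: 010010111101110
tick 10: 111111011010101
tick 11: 111110100111110
tick 11 is 111110100111110, still not uniform 0

no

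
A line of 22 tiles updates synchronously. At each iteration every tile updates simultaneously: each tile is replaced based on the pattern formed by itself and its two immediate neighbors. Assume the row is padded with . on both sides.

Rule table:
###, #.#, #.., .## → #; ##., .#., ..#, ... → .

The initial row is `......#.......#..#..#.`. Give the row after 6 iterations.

............#.......#.

.......#.......#..#..#
........#.......#..#..
.........#.......#..#.
..........#.......#..#
...........#.......#..
............#.......#.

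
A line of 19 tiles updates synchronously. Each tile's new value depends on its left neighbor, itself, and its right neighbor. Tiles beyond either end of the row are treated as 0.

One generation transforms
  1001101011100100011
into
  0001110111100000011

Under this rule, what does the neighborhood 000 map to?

At position 15 the neighborhood is 000; the next row has 0 there.

0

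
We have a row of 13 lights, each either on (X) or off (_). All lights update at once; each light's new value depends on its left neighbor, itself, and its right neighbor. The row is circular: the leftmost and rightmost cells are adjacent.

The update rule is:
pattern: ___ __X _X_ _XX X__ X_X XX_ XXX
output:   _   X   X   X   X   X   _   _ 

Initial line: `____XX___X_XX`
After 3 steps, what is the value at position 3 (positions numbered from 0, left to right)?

X__XX_X_XXXX_
XXXX_XXXX___X
____XX___X_XX
position 3 holds _

_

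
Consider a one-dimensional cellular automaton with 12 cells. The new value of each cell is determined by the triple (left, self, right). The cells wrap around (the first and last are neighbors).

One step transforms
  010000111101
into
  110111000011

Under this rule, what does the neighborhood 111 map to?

0

At position 7 the neighborhood is 111; the next row has 0 there.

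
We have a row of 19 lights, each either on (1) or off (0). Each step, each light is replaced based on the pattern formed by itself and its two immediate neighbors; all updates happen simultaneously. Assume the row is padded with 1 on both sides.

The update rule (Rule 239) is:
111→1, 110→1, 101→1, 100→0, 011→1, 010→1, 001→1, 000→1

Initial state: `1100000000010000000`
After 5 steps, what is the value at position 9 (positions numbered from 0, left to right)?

1101111111110111111
1111111111111111111
1111111111111111111  (fixed point — unchanged through step 5)
position 9 holds 1

1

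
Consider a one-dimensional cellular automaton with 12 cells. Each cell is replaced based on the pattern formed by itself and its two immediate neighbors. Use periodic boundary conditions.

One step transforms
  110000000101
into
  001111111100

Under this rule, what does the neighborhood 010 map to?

At position 9 the neighborhood is 010; the next row has 1 there.

1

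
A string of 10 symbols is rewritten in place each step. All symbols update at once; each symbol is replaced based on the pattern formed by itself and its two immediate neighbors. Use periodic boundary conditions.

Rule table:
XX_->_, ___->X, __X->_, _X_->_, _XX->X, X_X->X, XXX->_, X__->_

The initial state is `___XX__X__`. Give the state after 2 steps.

__X__XXX_X

XX_X_____X
__X__XXX_X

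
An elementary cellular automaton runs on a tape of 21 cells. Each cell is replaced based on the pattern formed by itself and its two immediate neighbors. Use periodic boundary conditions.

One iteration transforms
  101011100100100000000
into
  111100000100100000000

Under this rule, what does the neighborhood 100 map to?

0

At position 7 the neighborhood is 100; the next row has 0 there.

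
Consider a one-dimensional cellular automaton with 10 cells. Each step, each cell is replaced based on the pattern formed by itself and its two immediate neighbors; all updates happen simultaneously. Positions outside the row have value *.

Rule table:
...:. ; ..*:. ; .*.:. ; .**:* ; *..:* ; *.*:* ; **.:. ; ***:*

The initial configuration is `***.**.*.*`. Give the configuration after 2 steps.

step 1: **.**.*.**
step 2: *.**.*.***

*.**.*.***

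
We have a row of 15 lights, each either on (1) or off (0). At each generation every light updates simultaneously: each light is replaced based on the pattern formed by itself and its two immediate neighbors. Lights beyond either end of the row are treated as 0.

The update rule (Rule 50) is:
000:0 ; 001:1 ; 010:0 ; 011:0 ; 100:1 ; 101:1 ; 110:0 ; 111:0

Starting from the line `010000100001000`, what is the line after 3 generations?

101001010010100
010110101101010
101001010010101

101001010010101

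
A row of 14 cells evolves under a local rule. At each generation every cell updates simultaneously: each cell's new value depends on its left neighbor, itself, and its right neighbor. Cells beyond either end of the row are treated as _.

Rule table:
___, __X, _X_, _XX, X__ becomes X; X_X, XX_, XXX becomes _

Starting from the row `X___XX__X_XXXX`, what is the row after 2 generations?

X_____X___XXXX

XXXXX_XXX_X___
X_____X___XXXX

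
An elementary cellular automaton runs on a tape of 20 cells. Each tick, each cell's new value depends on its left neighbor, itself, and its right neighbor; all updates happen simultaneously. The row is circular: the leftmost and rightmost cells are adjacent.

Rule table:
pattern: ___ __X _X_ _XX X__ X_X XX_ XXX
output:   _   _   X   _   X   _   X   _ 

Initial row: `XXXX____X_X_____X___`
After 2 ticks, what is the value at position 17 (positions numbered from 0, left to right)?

X

___XX___X_XX____XX__
____XX__X__XX____XX_
position 17 holds X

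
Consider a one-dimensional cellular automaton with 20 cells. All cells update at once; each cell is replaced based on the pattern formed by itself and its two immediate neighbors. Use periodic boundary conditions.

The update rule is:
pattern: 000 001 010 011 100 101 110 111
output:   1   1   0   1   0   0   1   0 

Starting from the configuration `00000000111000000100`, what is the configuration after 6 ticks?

11111111101011111001
00000000100010001011
01111111001100110011
01000001011101110111
00011110010101010101
01110010100000000000

01110010100000000000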